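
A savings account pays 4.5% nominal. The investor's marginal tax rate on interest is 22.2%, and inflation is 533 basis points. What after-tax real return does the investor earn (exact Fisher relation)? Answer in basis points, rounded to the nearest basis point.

After-tax nominal return = 4.5% × (1 − 0.222) = 3.5010%.
1 + r = 1.03501 / 1.05330 = 0.982636
After-tax real rate = 0.982636 − 1 → -174 basis points.

-174 basis points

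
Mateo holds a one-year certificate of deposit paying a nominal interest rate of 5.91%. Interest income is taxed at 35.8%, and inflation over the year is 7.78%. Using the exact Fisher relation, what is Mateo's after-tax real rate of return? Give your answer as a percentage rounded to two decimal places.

After-tax nominal return = 5.91% × (1 − 0.358) = 3.79422%.
1 + r = 1.0379422 / 1.07780 = 0.963019
After-tax real rate = 0.963019 − 1 → -3.70%.

-3.70%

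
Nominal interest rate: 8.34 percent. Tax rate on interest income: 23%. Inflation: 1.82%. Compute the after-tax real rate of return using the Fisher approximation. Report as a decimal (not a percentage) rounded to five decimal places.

After-tax nominal return = 8.34% × (1 − 0.23) = 6.4218%.
r ≈ 6.4218% − 1.82% → 0.04602.

0.04602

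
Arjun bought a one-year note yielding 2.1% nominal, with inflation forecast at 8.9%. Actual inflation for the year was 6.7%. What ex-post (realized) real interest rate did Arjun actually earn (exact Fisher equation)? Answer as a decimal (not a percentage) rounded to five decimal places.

Ex-post: (1 + 0.0210)/(1 + 0.0670) − 1 = -4.3112%
So the realized real rate is -0.04311.

-0.04311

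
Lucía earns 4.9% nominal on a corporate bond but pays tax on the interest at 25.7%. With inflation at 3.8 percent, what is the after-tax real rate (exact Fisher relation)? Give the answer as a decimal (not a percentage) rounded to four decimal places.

-0.0015

After-tax nominal return = 4.9% × (1 − 0.257) = 3.6407%.
1 + r = 1.036407 / 1.03800 = 0.998465
After-tax real rate = 0.998465 − 1 → -0.0015.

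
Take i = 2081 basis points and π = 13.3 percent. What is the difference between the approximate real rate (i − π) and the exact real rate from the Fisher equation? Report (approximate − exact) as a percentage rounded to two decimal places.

Approximate: r ≈ 20.810% − 13.300% = 7.5100%
Exact: (1 + 0.2081)/(1 + 0.1330) − 1 = 6.6284%
Error = 7.5100% − 6.6284% = 0.8816% → 0.88%.

0.88%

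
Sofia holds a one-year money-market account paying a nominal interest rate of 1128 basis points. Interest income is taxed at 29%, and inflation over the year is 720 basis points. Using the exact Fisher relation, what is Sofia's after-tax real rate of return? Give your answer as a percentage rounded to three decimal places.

After-tax nominal return = 11.28% × (1 − 0.29) = 8.0088%.
1 + r = 1.080088 / 1.07200 = 1.0075448
After-tax real rate = 1.0075448 − 1 → 0.754%.

0.754%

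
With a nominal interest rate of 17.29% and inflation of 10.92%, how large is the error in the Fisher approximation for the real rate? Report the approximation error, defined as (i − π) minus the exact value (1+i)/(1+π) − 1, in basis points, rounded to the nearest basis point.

63 basis points

Approximate: r ≈ 17.290% − 10.920% = 6.3700%
Exact: (1 + 0.1729)/(1 + 0.1092) − 1 = 5.7429%
Error = 6.3700% − 5.7429% = 0.6271% → 63 basis points.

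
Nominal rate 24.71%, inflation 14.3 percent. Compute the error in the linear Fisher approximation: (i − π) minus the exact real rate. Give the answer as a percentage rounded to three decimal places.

Approximate: r ≈ 24.710% − 14.300% = 10.4100%
Exact: (1 + 0.2471)/(1 + 0.1430) − 1 = 9.1076%
Error = 10.4100% − 9.1076% = 1.3024% → 1.302%.

1.302%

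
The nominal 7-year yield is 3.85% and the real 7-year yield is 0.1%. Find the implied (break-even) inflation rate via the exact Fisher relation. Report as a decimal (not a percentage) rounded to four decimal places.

0.0375

(1 + π) = (1 + i)/(1 + r) = 1.03850 / 1.00100 = 1.037463
Break-even inflation = 1.037463 − 1 → 0.0375.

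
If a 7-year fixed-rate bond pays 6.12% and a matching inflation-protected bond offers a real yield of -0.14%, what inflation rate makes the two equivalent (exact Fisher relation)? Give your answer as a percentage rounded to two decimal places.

6.27%

(1 + π) = (1 + i)/(1 + r) = 1.06120 / 0.99860 = 1.062688
Break-even inflation = 1.062688 − 1 → 6.27%.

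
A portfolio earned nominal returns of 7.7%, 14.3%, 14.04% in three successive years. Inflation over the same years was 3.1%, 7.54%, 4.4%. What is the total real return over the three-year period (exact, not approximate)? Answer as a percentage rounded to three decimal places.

21.280%

Nominal growth factor = 1.0770 × 1.1430 × 1.1404 = 1.403845
Price-level growth factor = 1.0310 × 1.0754 × 1.0440 = 1.157522
Real growth factor = 1.403845 / 1.157522 = 1.212802
Total real return = 1.212802 − 1 → 21.280%.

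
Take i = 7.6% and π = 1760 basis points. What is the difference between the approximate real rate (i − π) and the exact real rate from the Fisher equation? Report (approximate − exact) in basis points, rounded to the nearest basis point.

Approximate: r ≈ 7.600% − 17.600% = -10.0000%
Exact: (1 + 0.0760)/(1 + 0.1760) − 1 = -8.5034%
Error = -10.0000% − (-8.5034%) = -1.4966% → -150 basis points.

-150 basis points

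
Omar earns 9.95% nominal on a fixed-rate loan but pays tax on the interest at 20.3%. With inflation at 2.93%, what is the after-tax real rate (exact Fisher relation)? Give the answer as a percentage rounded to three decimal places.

After-tax nominal return = 9.95% × (1 − 0.203) = 7.93015%.
1 + r = 1.0793015 / 1.02930 = 1.048578
After-tax real rate = 1.048578 − 1 → 4.858%.

4.858%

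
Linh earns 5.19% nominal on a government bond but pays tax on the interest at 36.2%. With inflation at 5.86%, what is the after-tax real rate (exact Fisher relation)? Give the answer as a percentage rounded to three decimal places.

-2.408%

After-tax nominal return = 5.19% × (1 − 0.362) = 3.31122%.
1 + r = 1.0331122 / 1.05860 = 0.975923
After-tax real rate = 0.975923 − 1 → -2.408%.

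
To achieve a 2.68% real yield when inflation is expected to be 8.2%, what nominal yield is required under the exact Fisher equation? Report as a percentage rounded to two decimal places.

(1 + i) = (1 + r)(1 + π) = 1.02680 × 1.08200 = 1.1109976
i = 1.1109976 − 1, so the required nominal rate is 11.10%.

11.10%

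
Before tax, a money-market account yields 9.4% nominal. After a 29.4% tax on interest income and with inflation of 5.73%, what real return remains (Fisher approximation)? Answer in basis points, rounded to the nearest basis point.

After-tax nominal return = 9.4% × (1 − 0.294) = 6.6364%.
r ≈ 6.6364% − 5.73% → 91 basis points.

91 basis points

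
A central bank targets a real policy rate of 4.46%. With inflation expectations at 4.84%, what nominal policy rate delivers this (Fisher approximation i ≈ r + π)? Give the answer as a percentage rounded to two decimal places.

i ≈ r + π = 4.46% + 4.84% = 9.30%.

9.30%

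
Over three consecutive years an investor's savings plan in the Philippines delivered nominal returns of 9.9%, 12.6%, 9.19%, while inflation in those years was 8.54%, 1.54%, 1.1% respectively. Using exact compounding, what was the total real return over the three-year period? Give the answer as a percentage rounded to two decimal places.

21.27%

Nominal growth factor = 1.0990 × 1.1260 × 1.0919 = 1.351198
Price-level growth factor = 1.0854 × 1.0154 × 1.0110 = 1.114238
Real growth factor = 1.351198 / 1.114238 = 1.212665
Total real return = 1.212665 − 1 → 21.27%.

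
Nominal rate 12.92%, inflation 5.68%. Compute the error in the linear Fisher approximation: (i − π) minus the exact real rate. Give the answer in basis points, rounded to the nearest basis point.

39 basis points

Approximate: r ≈ 12.920% − 5.680% = 7.2400%
Exact: (1 + 0.1292)/(1 + 0.0568) − 1 = 6.8509%
Error = 7.2400% − 6.8509% = 0.3891% → 39 basis points.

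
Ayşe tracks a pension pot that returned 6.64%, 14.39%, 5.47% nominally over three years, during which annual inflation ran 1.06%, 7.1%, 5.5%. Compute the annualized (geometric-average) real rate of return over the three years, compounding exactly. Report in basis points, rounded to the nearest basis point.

406 basis points

Nominal growth factor = 1.0664 × 1.1439 × 1.0547 = 1.28658103
Price-level growth factor = 1.0106 × 1.0710 × 1.0550 = 1.14188199
Real growth factor = 1.28658103 / 1.14188199 = 1.12671978
Annualized real rate = 1.12671978^(1/3) − 1 = 4.0572% → 406 basis points.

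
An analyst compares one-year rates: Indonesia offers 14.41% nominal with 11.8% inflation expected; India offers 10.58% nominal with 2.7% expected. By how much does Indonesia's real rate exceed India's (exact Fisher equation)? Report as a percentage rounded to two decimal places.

-5.34%

Indonesia: (1 + 0.1441)/(1 + 0.1180) − 1 = 2.3345%
India: (1 + 0.1058)/(1 + 0.0270) − 1 = 7.6728%
Differential = 2.3345% − 7.6728% = -5.3383% → -5.34%.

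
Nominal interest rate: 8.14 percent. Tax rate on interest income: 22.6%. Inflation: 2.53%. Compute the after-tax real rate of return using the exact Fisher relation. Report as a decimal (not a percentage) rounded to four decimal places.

0.0368

After-tax nominal return = 8.14% × (1 − 0.226) = 6.30036%.
1 + r = 1.0630036 / 1.02530 = 1.036773
After-tax real rate = 1.036773 − 1 → 0.0368.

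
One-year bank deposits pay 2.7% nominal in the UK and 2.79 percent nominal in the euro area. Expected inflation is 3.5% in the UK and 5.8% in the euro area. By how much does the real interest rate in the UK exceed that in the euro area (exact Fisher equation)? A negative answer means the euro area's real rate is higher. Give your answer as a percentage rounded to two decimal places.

2.07%

The UK: (1 + 0.0270)/(1 + 0.0350) − 1 = -0.7729%
The euro area: (1 + 0.0279)/(1 + 0.0580) − 1 = -2.8450%
Differential = -0.7729% − (-2.8450%) = 2.0720% → 2.07%.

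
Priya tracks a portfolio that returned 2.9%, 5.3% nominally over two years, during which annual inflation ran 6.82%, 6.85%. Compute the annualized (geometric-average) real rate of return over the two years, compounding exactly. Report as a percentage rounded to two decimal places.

Nominal growth factor = 1.0290 × 1.0530 = 1.08353700
Price-level growth factor = 1.0682 × 1.0685 = 1.14137170
Real growth factor = 1.08353700 / 1.14137170 = 0.94932878
Annualized real rate = 0.94932878^(1/2) − 1 = -2.5665% → -2.57%.

-2.57%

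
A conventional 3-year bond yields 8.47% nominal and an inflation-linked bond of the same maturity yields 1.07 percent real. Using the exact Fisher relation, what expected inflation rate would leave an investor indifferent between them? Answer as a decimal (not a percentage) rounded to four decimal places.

0.0732

(1 + π) = (1 + i)/(1 + r) = 1.08470 / 1.01070 = 1.073217
Break-even inflation = 1.073217 − 1 → 0.0732.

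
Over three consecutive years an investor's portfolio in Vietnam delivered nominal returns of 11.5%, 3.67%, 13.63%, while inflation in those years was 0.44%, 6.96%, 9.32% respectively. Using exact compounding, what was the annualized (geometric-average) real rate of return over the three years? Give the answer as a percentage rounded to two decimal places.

3.80%

Compound the nominal returns: 1.1150 × 1.0367 × 1.1363 = 1.31347246.
Compound inflation: 1.0044 × 1.0696 × 1.0932 = 1.17443158.
Deflate: 1.31347246 / 1.17443158 = 1.11838994.
Annualized real rate = 1.11838994^(1/3) − 1 = 3.8001% → 3.80%.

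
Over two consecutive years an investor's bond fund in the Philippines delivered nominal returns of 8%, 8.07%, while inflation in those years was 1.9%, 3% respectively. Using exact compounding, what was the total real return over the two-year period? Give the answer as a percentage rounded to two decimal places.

11.20%

Compound the nominal returns: 1.0800 × 1.0807 = 1.167156.
Compound inflation: 1.0190 × 1.0300 = 1.049570.
Deflate: 1.167156 / 1.049570 = 1.112033.
Total real return = 1.112033 − 1 → 11.20%.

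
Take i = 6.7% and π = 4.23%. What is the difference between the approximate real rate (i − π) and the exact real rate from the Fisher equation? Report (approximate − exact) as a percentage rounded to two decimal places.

Approximate: r ≈ 6.700% − 4.230% = 2.4700%
Exact: (1 + 0.0670)/(1 + 0.0423) − 1 = 2.3698%
Error = 2.4700% − 2.3698% = 0.1002% → 0.10%.

0.10%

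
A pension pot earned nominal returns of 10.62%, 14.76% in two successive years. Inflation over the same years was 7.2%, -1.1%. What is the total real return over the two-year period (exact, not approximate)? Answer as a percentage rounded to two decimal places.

Compound the nominal returns: 1.1062 × 1.1476 = 1.269475.
Compound inflation: 1.0720 × 0.9890 = 1.060208.
Deflate: 1.269475 / 1.060208 = 1.197383.
Total real return = 1.197383 − 1 → 19.74%.

19.74%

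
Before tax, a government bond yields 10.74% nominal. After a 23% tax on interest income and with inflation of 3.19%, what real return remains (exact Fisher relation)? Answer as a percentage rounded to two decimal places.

4.92%

After-tax nominal return = 10.74% × (1 − 0.23) = 8.2698%.
1 + r = 1.082698 / 1.03190 = 1.049228
After-tax real rate = 1.049228 − 1 → 4.92%.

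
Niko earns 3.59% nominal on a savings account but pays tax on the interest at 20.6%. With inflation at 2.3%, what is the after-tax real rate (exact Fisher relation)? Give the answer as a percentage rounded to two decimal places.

0.54%

After-tax nominal return = 3.59% × (1 − 0.206) = 2.85046%.
1 + r = 1.0285046 / 1.02300 = 1.005381
After-tax real rate = 1.005381 − 1 → 0.54%.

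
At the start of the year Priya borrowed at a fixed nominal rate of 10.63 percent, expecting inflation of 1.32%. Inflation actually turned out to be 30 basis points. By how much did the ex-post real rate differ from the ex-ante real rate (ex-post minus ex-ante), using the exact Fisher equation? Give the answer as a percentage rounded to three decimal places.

1.110%

Ex-ante: (1 + 0.1063)/(1 + 0.0132) − 1 = 9.1887%
Ex-post: (1 + 0.1063)/(1 + 0.0030) − 1 = 10.2991%
Difference (ex-post − ex-ante) = 1.1104% → 1.110%.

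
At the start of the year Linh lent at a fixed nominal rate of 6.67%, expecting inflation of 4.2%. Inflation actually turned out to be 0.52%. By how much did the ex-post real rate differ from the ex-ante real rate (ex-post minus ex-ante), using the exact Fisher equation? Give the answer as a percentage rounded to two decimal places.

3.75%

Ex-ante: (1 + 0.0667)/(1 + 0.0420) − 1 = 2.3704%
Ex-post: (1 + 0.0667)/(1 + 0.0052) − 1 = 6.1182%
Difference (ex-post − ex-ante) = 3.7477% → 3.75%.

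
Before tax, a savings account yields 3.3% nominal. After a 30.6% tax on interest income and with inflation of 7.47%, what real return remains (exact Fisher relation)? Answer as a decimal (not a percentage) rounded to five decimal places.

After-tax nominal return = 3.3% × (1 − 0.306) = 2.2902%.
1 + r = 1.022902 / 1.07470 = 0.951802
After-tax real rate = 0.951802 − 1 → -0.04820.

-0.04820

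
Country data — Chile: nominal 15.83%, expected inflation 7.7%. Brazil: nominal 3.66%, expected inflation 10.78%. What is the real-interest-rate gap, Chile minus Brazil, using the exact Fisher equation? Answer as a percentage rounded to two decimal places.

Chile: (1 + 0.1583)/(1 + 0.0770) − 1 = 7.5487%
Brazil: (1 + 0.0366)/(1 + 0.1078) − 1 = -6.4272%
Differential = 7.5487% − (-6.4272%) = 13.9759% → 13.98%.

13.98%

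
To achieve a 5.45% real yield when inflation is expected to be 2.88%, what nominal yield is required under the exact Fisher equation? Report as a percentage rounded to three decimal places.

(1 + i) = (1 + r)(1 + π) = 1.05450 × 1.02880 = 1.0848696
i = 1.0848696 − 1, so the required nominal rate is 8.487%.

8.487%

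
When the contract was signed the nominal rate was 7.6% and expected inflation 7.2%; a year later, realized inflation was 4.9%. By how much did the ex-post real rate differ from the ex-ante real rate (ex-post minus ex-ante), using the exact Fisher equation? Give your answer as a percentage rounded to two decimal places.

Ex-ante: (1 + 0.0760)/(1 + 0.0720) − 1 = 0.3731%
Ex-post: (1 + 0.0760)/(1 + 0.0490) − 1 = 2.5739%
Difference (ex-post − ex-ante) = 2.2007% → 2.20%.

2.20%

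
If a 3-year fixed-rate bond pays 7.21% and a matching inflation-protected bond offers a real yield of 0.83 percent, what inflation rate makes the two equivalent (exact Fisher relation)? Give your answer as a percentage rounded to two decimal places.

6.33%

(1 + π) = (1 + i)/(1 + r) = 1.07210 / 1.00830 = 1.063275
Break-even inflation = 1.063275 − 1 → 6.33%.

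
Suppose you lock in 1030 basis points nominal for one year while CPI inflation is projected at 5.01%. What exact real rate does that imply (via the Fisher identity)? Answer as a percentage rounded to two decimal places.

5.04%

By the Fisher identity, 1 + r = (1 + i)/(1 + π).
1 + r = 1.10300 / 1.05010 = 1.050376
r = 1.050376 − 1 = 5.0376%, i.e. 5.04%.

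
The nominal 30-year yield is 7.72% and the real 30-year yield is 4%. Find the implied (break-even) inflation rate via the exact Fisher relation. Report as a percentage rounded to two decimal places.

(1 + π) = (1 + i)/(1 + r) = 1.07720 / 1.04000 = 1.035769
Break-even inflation = 1.035769 − 1 → 3.58%.

3.58%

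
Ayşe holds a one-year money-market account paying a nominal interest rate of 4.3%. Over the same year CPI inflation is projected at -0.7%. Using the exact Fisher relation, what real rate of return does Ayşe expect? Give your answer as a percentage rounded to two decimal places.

1 + r = 1.04300 / 0.99300 = 1.050352
r = 1.050352 − 1 = 5.0352%, i.e. 5.04%.

5.04%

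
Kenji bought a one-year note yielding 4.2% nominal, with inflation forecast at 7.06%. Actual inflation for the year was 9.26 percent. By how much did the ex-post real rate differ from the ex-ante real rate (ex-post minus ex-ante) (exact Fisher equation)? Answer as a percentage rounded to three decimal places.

-1.960%

Ex-ante: (1 + 0.0420)/(1 + 0.0706) − 1 = -2.6714%
Ex-post: (1 + 0.0420)/(1 + 0.0926) − 1 = -4.6312%
Difference (ex-post − ex-ante) = -1.9598% → -1.960%.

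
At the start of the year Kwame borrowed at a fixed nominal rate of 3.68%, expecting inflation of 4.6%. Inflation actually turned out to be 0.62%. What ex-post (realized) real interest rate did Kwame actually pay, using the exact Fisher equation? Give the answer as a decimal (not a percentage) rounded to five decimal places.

0.03041

Ex-post: (1 + 0.0368)/(1 + 0.0062) − 1 = 3.0411%
So the realized real rate is 0.03041.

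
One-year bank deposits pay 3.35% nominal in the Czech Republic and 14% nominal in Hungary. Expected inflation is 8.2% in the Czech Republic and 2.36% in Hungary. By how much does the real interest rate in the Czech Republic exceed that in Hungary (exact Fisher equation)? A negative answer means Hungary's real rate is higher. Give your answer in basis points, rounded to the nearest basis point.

-1585 basis points

The Czech Republic: (1 + 0.0335)/(1 + 0.0820) − 1 = -4.4824%
Hungary: (1 + 0.1400)/(1 + 0.0236) − 1 = 11.3716%
Differential = -4.4824% − 11.3716% = -15.8541% → -1585 basis points.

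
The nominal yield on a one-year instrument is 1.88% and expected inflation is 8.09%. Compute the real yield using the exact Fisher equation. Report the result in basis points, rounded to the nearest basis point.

-575 basis points

By the Fisher equation, 1 + r = (1 + i)/(1 + π).
1 + r = 1.01880 / 1.08090 = 0.942548
r = 0.942548 − 1 = -5.7452%, i.e. -575 basis points.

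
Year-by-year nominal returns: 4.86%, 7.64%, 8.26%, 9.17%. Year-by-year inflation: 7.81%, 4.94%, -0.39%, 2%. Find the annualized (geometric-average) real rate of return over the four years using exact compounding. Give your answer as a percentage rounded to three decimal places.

3.792%

Nominal growth factor = 1.0486 × 1.0764 × 1.0826 × 1.0917 = 1.33399707
Price-level growth factor = 1.0781 × 1.0494 × 0.9961 × 1.0200 = 1.14948476
Real growth factor = 1.33399707 / 1.14948476 = 1.16051740
Annualized real rate = 1.16051740^(1/4) − 1 = 3.7918% → 3.792%.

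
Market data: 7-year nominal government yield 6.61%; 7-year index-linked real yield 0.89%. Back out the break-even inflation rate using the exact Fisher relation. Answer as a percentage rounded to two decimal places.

5.67%

(1 + π) = (1 + i)/(1 + r) = 1.06610 / 1.00890 = 1.056695
Break-even inflation = 1.056695 − 1 → 5.67%.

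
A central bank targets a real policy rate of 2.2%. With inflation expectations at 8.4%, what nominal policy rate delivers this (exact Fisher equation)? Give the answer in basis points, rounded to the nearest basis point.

(1 + i) = (1 + r)(1 + π) = 1.02200 × 1.08400 = 1.107848
i = 1.107848 − 1, so the required nominal rate is 1078 basis points.

1078 basis points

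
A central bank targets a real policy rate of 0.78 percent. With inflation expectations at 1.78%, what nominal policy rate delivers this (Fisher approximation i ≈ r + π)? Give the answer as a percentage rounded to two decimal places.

2.56%

i ≈ r + π = 0.78% + 1.78% = 2.56%.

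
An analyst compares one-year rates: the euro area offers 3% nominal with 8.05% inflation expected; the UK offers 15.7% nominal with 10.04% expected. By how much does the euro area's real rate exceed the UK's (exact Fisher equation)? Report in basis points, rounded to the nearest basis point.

-982 basis points

The euro area: (1 + 0.0300)/(1 + 0.0805) − 1 = -4.6738%
The UK: (1 + 0.1570)/(1 + 0.1004) − 1 = 5.1436%
Differential = -4.6738% − 5.1436% = -9.8173% → -982 basis points.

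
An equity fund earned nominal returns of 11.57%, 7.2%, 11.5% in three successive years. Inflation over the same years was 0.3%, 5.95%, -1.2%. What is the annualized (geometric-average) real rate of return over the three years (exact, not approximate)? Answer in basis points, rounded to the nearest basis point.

830 basis points

Compound the nominal returns: 1.1157 × 1.0720 × 1.1150 = 1.33357390.
Compound inflation: 1.0030 × 1.0595 × 0.9880 = 1.04992636.
Deflate: 1.33357390 / 1.04992636 = 1.27015946.
Annualized real rate = 1.27015946^(1/3) − 1 = 8.2977% → 830 basis points.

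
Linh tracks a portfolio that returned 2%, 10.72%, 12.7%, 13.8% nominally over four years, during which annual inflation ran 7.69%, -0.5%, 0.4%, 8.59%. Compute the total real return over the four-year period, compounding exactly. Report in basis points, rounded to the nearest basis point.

2399 basis points

Nominal growth factor = 1.0200 × 1.1072 × 1.1270 × 1.1380 = 1.448413
Price-level growth factor = 1.0769 × 0.9950 × 1.0040 × 1.0859 = 1.168213
Real growth factor = 1.448413 / 1.168213 = 1.239854
Total real return = 1.239854 − 1 → 2399 basis points.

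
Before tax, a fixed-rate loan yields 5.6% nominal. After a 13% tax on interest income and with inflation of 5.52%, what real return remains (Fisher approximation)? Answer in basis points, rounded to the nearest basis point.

After-tax nominal return = 5.6% × (1 − 0.13) = 4.8720%.
r ≈ 4.8720% − 5.52% → -65 basis points.

-65 basis points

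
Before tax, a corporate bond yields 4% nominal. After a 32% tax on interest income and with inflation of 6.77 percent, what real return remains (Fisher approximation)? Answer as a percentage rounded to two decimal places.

-4.05%

After-tax nominal return = 4% × (1 − 0.32) = 2.7200%.
r ≈ 2.7200% − 6.77% → -4.05%.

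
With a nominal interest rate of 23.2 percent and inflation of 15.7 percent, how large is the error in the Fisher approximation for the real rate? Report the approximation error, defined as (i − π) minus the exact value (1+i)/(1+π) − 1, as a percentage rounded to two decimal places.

1.02%

Approximate: r ≈ 23.200% − 15.700% = 7.5000%
Exact: (1 + 0.2320)/(1 + 0.1570) − 1 = 6.4823%
Error = 7.5000% − 6.4823% = 1.0177% → 1.02%.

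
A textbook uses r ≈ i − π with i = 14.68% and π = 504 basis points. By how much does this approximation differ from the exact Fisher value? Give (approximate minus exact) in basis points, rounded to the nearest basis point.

Approximate: r ≈ 14.680% − 5.040% = 9.6400%
Exact: (1 + 0.1468)/(1 + 0.0504) − 1 = 9.1775%
Error = 9.6400% − 9.1775% = 0.4625% → 46 basis points.

46 basis points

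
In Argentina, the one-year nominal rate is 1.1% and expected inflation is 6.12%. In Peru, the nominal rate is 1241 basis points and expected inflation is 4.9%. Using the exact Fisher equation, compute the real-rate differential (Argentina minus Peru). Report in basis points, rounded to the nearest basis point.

Argentina: (1 + 0.0110)/(1 + 0.0612) − 1 = -4.7305%
Peru: (1 + 0.1241)/(1 + 0.0490) − 1 = 7.1592%
Differential = -4.7305% − 7.1592% = -11.8897% → -1189 basis points.

-1189 basis points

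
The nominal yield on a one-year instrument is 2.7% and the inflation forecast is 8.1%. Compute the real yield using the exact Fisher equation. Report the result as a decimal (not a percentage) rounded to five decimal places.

By the Fisher identity, 1 + r = (1 + i)/(1 + π).
1 + r = 1.02700 / 1.08100 = 0.950046
r = 0.950046 − 1 = -4.9954%, i.e. -0.04995.

-0.04995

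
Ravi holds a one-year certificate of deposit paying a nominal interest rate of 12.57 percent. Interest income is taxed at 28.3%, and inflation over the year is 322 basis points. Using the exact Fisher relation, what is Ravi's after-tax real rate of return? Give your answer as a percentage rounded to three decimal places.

5.612%

After-tax nominal return = 12.57% × (1 − 0.283) = 9.01269%.
1 + r = 1.0901269 / 1.03220 = 1.056120
After-tax real rate = 1.056120 − 1 → 5.612%.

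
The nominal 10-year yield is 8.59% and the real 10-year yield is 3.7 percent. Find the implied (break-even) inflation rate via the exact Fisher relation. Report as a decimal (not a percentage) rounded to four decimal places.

0.0472

(1 + π) = (1 + i)/(1 + r) = 1.08590 / 1.03700 = 1.047155
Break-even inflation = 1.047155 − 1 → 0.0472.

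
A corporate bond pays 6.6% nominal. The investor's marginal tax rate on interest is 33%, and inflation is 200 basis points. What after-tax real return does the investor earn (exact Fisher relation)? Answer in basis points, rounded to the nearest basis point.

237 basis points

After-tax nominal return = 6.6% × (1 − 0.33) = 4.4220%.
1 + r = 1.04422 / 1.02000 = 1.023745
After-tax real rate = 1.023745 − 1 → 237 basis points.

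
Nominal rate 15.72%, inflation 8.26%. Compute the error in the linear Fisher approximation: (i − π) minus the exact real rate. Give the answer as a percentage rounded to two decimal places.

0.57%

Approximate: r ≈ 15.720% − 8.260% = 7.4600%
Exact: (1 + 0.1572)/(1 + 0.0826) − 1 = 6.8908%
Error = 7.4600% − 6.8908% = 0.5692% → 0.57%.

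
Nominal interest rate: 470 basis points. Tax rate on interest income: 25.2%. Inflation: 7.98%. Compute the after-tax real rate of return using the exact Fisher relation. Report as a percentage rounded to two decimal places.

After-tax nominal return = 4.7% × (1 − 0.252) = 3.5156%.
1 + r = 1.035156 / 1.07980 = 0.958655
After-tax real rate = 0.958655 − 1 → -4.13%.

-4.13%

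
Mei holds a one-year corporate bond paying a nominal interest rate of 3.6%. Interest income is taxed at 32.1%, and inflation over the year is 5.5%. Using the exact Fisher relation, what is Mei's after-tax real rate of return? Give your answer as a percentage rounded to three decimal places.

After-tax nominal return = 3.6% × (1 − 0.321) = 2.4444%.
1 + r = 1.024444 / 1.05500 = 0.971037
After-tax real rate = 0.971037 − 1 → -2.896%.

-2.896%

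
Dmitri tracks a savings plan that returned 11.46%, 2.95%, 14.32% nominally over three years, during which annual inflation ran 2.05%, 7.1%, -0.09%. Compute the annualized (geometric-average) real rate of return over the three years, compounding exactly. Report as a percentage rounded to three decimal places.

6.305%

Nominal growth factor = 1.1146 × 1.0295 × 1.1432 = 1.31179994
Price-level growth factor = 1.0205 × 1.0710 × 0.9991 = 1.09197184
Real growth factor = 1.31179994 / 1.09197184 = 1.20131297
Annualized real rate = 1.20131297^(1/3) − 1 = 6.3046% → 6.305%.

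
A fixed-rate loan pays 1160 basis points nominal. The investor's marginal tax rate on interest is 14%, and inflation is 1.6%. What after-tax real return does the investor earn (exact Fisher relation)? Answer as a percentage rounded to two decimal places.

8.24%

After-tax nominal return = 11.6% × (1 − 0.14) = 9.9760%.
1 + r = 1.09976 / 1.01600 = 1.082441
After-tax real rate = 1.082441 − 1 → 8.24%.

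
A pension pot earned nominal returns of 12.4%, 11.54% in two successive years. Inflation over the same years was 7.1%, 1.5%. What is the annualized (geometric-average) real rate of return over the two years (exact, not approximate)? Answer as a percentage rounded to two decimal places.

7.39%

Compound the nominal returns: 1.1240 × 1.1154 = 1.25370960.
Compound inflation: 1.0710 × 1.0150 = 1.08706500.
Deflate: 1.25370960 / 1.08706500 = 1.15329773.
Annualized real rate = 1.15329773^(1/2) − 1 = 7.3917% → 7.39%.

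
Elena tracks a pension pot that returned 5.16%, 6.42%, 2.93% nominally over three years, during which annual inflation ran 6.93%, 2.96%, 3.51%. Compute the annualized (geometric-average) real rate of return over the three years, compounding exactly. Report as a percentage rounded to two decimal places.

0.36%

Compound the nominal returns: 1.0516 × 1.0642 × 1.0293 = 1.15190272.
Compound inflation: 1.0693 × 1.0296 × 1.0351 = 1.13959467.
Deflate: 1.15190272 / 1.13959467 = 1.01080038.
Annualized real rate = 1.01080038^(1/3) − 1 = 0.3587% → 0.36%.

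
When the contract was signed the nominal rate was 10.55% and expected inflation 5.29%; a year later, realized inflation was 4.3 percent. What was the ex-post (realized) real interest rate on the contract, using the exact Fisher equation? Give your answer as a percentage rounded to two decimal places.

5.99%

Ex-post: (1 + 0.1055)/(1 + 0.0430) − 1 = 5.9923%
So the realized real rate is 5.99%.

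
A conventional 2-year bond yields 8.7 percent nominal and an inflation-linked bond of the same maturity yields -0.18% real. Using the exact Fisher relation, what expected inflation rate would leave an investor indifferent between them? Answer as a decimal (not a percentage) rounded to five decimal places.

0.08896

(1 + π) = (1 + i)/(1 + r) = 1.08700 / 0.99820 = 1.088960
Break-even inflation = 1.088960 − 1 → 0.08896.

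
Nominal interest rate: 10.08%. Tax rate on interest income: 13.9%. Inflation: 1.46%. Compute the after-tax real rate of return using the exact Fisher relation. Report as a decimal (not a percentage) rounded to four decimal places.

After-tax nominal return = 10.08% × (1 − 0.139) = 8.67888%.
1 + r = 1.0867888 / 1.01460 = 1.07115001
After-tax real rate = 1.07115001 − 1 → 0.0712.

0.0712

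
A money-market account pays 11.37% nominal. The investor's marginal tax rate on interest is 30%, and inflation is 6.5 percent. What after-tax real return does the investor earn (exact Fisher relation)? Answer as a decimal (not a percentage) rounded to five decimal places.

After-tax nominal return = 11.37% × (1 − 0.3) = 7.9590%.
1 + r = 1.07959 / 1.06500 = 1.013700
After-tax real rate = 1.013700 − 1 → 0.01370.

0.01370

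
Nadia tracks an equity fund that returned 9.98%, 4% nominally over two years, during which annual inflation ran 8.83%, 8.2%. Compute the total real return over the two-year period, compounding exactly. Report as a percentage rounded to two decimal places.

-2.87%

Nominal growth factor = 1.0998 × 1.0400 = 1.143792
Price-level growth factor = 1.0883 × 1.0820 = 1.177541
Real growth factor = 1.143792 / 1.177541 = 0.971340
Total real return = 0.971340 − 1 → -2.87%.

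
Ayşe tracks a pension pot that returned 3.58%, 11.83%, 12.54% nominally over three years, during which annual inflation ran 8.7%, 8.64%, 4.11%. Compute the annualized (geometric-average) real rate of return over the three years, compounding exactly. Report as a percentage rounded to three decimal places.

Nominal growth factor = 1.0358 × 1.1183 × 1.1254 = 1.30359037
Price-level growth factor = 1.0870 × 1.0864 × 1.0411 = 1.22945248
Real growth factor = 1.30359037 / 1.22945248 = 1.06030155
Annualized real rate = 1.06030155^(1/3) − 1 = 1.9709% → 1.971%.

1.971%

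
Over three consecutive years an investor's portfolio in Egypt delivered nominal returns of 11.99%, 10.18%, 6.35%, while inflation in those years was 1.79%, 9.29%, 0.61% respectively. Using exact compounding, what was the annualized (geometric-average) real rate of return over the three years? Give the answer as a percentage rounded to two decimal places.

Compound the nominal returns: 1.1199 × 1.1018 × 1.0635 = 1.31225884.
Compound inflation: 1.0179 × 1.0929 × 1.0061 = 1.11924893.
Deflate: 1.31225884 / 1.11924893 = 1.17244591.
Annualized real rate = 1.17244591^(1/3) − 1 = 5.4462% → 5.45%.

5.45%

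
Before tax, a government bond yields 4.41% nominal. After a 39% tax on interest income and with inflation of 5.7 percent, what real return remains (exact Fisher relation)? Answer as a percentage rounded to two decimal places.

-2.85%

After-tax nominal return = 4.41% × (1 − 0.39) = 2.6901%.
1 + r = 1.026901 / 1.05700 = 0.971524
After-tax real rate = 0.971524 − 1 → -2.85%.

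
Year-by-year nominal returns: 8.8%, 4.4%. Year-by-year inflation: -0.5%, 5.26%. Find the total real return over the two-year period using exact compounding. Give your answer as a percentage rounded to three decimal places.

8.453%

Compound the nominal returns: 1.0880 × 1.0440 = 1.135872.
Compound inflation: 0.9950 × 1.0526 = 1.047337.
Deflate: 1.135872 / 1.047337 = 1.084533.
Total real return = 1.084533 − 1 → 8.453%.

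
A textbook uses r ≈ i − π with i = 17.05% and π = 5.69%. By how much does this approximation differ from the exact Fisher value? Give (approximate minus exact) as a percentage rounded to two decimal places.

Approximate: r ≈ 17.050% − 5.690% = 11.3600%
Exact: (1 + 0.1705)/(1 + 0.0569) − 1 = 10.7484%
Error = 11.3600% − 10.7484% = 0.6116% → 0.61%.

0.61%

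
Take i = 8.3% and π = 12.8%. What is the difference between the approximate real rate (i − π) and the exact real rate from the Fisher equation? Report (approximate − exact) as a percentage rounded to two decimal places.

Approximate: r ≈ 8.300% − 12.800% = -4.5000%
Exact: (1 + 0.0830)/(1 + 0.1280) − 1 = -3.9894%
Error = -4.5000% − (-3.9894%) = -0.5106% → -0.51%.

-0.51%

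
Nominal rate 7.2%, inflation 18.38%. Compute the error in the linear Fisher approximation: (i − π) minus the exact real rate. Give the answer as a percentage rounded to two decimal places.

Approximate: r ≈ 7.200% − 18.380% = -11.1800%
Exact: (1 + 0.0720)/(1 + 0.1838) − 1 = -9.4442%
Error = -11.1800% − (-9.4442%) = -1.7358% → -1.74%.

-1.74%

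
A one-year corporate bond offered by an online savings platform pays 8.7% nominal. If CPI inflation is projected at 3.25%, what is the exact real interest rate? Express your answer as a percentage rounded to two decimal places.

5.28%

1 + r = 1.08700 / 1.03250 = 1.052785
r = 1.052785 − 1 = 5.2785%, i.e. 5.28%.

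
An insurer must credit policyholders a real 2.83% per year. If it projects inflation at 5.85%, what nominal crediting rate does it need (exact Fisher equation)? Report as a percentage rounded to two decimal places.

(1 + i) = (1 + r)(1 + π) = 1.02830 × 1.05850 = 1.08845555
i = 1.08845555 − 1, so the required nominal rate is 8.85%.

8.85%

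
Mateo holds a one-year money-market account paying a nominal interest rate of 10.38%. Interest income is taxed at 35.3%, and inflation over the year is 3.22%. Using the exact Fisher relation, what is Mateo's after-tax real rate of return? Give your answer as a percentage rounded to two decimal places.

3.39%

After-tax nominal return = 10.38% × (1 − 0.353) = 6.71586%.
1 + r = 1.0671586 / 1.03220 = 1.033868
After-tax real rate = 1.033868 − 1 → 3.39%.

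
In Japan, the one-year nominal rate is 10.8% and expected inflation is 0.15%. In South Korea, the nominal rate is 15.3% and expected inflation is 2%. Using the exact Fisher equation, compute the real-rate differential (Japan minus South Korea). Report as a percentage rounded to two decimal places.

Japan: (1 + 0.1080)/(1 + 0.0015) − 1 = 10.6340%
South Korea: (1 + 0.1530)/(1 + 0.0200) − 1 = 13.0392%
Differential = 10.6340% − 13.0392% = -2.4052% → -2.41%.

-2.41%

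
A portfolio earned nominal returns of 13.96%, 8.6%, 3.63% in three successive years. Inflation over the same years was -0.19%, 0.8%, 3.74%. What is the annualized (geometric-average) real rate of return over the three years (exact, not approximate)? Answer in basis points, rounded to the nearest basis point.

Compound the nominal returns: 1.1396 × 1.0860 × 1.0363 = 1.28253068.
Compound inflation: 0.9981 × 1.0080 × 1.0374 = 1.04371237.
Deflate: 1.28253068 / 1.04371237 = 1.22881621.
Annualized real rate = 1.22881621^(1/3) − 1 = 7.1097% → 711 basis points.

711 basis points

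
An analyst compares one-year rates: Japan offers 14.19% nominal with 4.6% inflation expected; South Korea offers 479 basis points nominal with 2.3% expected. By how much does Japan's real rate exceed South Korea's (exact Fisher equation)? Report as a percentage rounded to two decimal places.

Japan: (1 + 0.1419)/(1 + 0.0460) − 1 = 9.1683%
South Korea: (1 + 0.0479)/(1 + 0.0230) − 1 = 2.4340%
Differential = 9.1683% − 2.4340% = 6.7342% → 6.73%.

6.73%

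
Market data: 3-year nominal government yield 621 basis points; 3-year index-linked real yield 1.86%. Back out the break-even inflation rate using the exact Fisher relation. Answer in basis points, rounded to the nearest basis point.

(1 + π) = (1 + i)/(1 + r) = 1.06210 / 1.01860 = 1.042706
Break-even inflation = 1.042706 − 1 → 427 basis points.

427 basis points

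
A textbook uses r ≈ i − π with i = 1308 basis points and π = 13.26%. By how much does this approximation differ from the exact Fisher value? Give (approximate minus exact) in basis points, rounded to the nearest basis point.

Approximate: r ≈ 13.080% − 13.260% = -0.1800%
Exact: (1 + 0.1308)/(1 + 0.1326) − 1 = -0.1589%
Error = -0.1800% − (-0.1589%) = -0.0211% → -2 basis points.

-2 basis points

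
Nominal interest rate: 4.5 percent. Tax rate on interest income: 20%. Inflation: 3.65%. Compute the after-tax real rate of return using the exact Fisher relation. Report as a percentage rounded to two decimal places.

-0.05%

After-tax nominal return = 4.5% × (1 − 0.2) = 3.6000%.
1 + r = 1.03600 / 1.03650 = 0.999518
After-tax real rate = 0.999518 − 1 → -0.05%.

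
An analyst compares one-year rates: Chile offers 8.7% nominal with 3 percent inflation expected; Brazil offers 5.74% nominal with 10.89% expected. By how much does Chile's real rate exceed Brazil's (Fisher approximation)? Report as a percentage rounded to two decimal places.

Chile: 8.7% − 3% = 5.700%
Brazil: 5.74% − 10.89% = -5.150%
Differential = 10.850% → 10.85%.

10.85%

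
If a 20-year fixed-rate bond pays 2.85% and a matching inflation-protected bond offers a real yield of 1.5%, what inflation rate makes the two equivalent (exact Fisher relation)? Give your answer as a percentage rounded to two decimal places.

(1 + π) = (1 + i)/(1 + r) = 1.02850 / 1.01500 = 1.013300
Break-even inflation = 1.013300 − 1 → 1.33%.

1.33%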